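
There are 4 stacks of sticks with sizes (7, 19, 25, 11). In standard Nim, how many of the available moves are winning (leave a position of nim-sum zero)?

Write each in binary and XOR column by column:
  00111  (7)
  10011  (19)
  11001  (25)
  01011  (11)
  -----
  00110  (6)
The overall nim-sum is X = 6. A stack of size p has a winning move iff p XOR X < p (reduce it to p XOR X).
  7: 7 XOR 6 = 1 < 7 — winning move (to 1).
  19: 19 XOR 6 = 21 ≥ 19 — no move.
  25: 25 XOR 6 = 31 ≥ 25 — no move.
  11: 11 XOR 6 = 13 ≥ 11 — no move.
That gives 1 winning move.

1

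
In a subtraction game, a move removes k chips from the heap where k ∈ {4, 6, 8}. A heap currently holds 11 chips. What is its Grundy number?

2

Compute g(0), g(1), … for moves {4, 6, 8}:
k:     0  1  2  3  4  5  6  7  8  9 10 11
g(k):  0  0  0  0  1  1  1  1  2  2  2  2
So g(11) = 2.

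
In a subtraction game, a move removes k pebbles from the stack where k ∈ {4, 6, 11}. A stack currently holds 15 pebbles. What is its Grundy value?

Grundy values for subtraction set {4, 6, 11}:
k:     0  1  2  3  4  5  6  7  8  9 10 11 12 13 14 15
g(k):  0  0  0  0  1  1  1  1  2  2  0  2  3  3  1  0
So g(15) = 0.

0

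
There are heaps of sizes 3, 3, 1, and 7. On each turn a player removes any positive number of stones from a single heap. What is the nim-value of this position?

Bitwise XOR of the heap sizes:
  011  (3)
  011  (3)
  001  (1)
  111  (7)
  ---
  110  (6)

6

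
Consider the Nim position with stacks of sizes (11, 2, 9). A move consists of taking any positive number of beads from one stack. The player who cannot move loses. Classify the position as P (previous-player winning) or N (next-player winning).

P-position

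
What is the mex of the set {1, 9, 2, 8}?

0

0 is not in the set, so the mex is 0.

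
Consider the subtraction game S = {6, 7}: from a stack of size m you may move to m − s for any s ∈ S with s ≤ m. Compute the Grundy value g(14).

Grundy values for subtraction set {6, 7}:
g(0) = mex{} = 0
g(1) = mex{} = 0
g(2) = mex{} = 0
g(3) = mex{} = 0
g(4) = mex{} = 0
g(5) = mex{} = 0
g(6) = mex{0} = 1
g(7) = mex{0} = 1
g(8) = mex{0} = 1
g(9) = mex{0} = 1
g(10) = mex{0} = 1
g(11) = mex{0} = 1
g(12) = mex{0,1} = 2
g(13) = mex{1} = 0
g(14) = mex{1} = 0
So g(14) = 0.

0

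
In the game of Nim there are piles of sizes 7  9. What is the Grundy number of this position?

14

Write each in binary and XOR column by column:
  0111  (7)
  1001  (9)
  ----
  1110  (14)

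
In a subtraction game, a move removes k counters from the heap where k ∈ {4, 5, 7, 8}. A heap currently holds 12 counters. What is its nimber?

Compute g(0), g(1), … for moves {4, 5, 7, 8}:
g(0) = mex{} = 0
g(1) = mex{} = 0
g(2) = mex{} = 0
g(3) = mex{} = 0
g(4) = mex{0} = 1
g(5) = mex{0} = 1
g(6) = mex{0} = 1
g(7) = mex{0} = 1
g(8) = mex{0,1} = 2
g(9) = mex{0,1} = 2
g(10) = mex{0,1} = 2
g(11) = mex{0,1} = 2
g(12) = mex{1,2} = 0
So g(12) = 0.

0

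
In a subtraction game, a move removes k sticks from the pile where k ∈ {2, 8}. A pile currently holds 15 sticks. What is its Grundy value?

0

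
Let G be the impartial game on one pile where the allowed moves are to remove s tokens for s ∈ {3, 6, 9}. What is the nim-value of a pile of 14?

0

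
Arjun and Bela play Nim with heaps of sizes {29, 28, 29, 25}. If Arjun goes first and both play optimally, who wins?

Nim-sum: 29 ⊕ 28 ⊕ 29 ⊕ 25 = 5.
The nim-sum is 5 ≠ 0, so this is an N-position: the player to move can win; Arjun has a winning move.

Arjun wins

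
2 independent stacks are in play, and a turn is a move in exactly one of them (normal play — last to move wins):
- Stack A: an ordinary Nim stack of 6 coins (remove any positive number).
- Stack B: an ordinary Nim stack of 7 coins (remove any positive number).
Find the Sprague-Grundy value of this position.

1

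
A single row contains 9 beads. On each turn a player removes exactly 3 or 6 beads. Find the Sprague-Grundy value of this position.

0

Grundy values for subtraction set {3, 6}:
g(0) = mex{} = 0
g(1) = mex{} = 0
g(2) = mex{} = 0
g(3) = mex{0} = 1
g(4) = mex{0} = 1
g(5) = mex{0} = 1
g(6) = mex{0,1} = 2
g(7) = mex{0,1} = 2
g(8) = mex{0,1} = 2
g(9) = mex{1,2} = 0
So g(9) = 0.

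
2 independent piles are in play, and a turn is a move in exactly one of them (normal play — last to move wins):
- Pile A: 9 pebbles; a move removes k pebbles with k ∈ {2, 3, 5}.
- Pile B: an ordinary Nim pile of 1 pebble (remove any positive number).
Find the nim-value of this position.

Build the Grundy sequence for pile A with g(k) = mex{g(k−s) : s ∈ {2, 3, 5}, s ≤ k}:
g(0) = mex{} = 0
g(1) = mex{} = 0
g(2) = mex{0} = 1
g(3) = mex{0} = 1
g(4) = mex{0,1} = 2
g(5) = mex{0,1} = 2
g(6) = mex{0,1,2} = 3
g(7) = mex{1,2} = 0
g(8) = mex{1,2,3} = 0
g(9) = mex{0,2,3} = 1
So g(9) = 1.
Pile B is a plain Nim pile of size 1, so its Grundy value is 1.
The value of a disjunctive sum is the nim-sum of the parts.
Combined value = 1 XOR 1 = 0.

0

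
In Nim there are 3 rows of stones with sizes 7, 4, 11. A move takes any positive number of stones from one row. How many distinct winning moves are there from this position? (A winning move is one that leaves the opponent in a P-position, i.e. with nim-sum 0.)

1

Nim-sum: 7 ⊕ 4 ⊕ 11 = 8.
The overall nim-sum is X = 8. A row of size p has a winning move iff p XOR X < p (reduce it to p XOR X).
  7: 7 XOR 8 = 15 ≥ 7 — no move.
  4: 4 XOR 8 = 12 ≥ 4 — no move.
  11: 11 XOR 8 = 3 < 11 — winning move (to 3).
That gives 1 winning move.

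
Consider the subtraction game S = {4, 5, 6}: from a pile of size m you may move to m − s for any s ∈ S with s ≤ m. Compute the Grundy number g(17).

1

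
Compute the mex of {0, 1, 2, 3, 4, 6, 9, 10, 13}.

The values 0, 1, 2, 3, 4 are all present; 5 is the first non-negative integer missing from the set.

5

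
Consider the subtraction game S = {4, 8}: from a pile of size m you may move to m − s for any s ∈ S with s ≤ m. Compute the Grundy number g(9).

Grundy values for subtraction set {4, 8}:
g(0) = mex{} = 0
g(1) = mex{} = 0
g(2) = mex{} = 0
g(3) = mex{} = 0
g(4) = mex{0} = 1
g(5) = mex{0} = 1
g(6) = mex{0} = 1
g(7) = mex{0} = 1
g(8) = mex{0,1} = 2
g(9) = mex{0,1} = 2
So g(9) = 2.

2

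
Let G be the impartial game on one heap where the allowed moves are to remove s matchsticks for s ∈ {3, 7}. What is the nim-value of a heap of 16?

0

Build the Grundy sequence with g(k) = mex{g(k−s) : s ∈ {3, 7}, s ≤ k}:
k:     0  1  2  3  4  5  6  7  8  9 10 11 12 13 14 15 16
g(k):  0  0  0  1  1  1  0  2  2  1  0  0  0  1  1  1  0
So g(16) = 0.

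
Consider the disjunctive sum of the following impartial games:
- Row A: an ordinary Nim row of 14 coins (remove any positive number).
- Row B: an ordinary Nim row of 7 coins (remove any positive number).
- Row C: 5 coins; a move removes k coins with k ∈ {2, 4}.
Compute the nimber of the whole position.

Row A is a plain Nim row of size 14, so its Grundy value is 14.
Row B is a plain Nim row of size 7, so its Grundy value is 7.
Grundy values for row C (subtraction set {2, 4}):
k:     0  1  2  3  4  5
g(k):  0  0  1  1  2  2
So g(5) = 2.
By the Sprague-Grundy theorem, the Grundy value of a sum of independent games is the XOR of the component values.
Combined value = 14 XOR 7 XOR 2 = 11.

11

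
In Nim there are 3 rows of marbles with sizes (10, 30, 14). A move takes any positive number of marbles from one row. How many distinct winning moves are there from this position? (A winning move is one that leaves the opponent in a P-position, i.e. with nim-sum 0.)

Nim-sum: 10 ⊕ 30 ⊕ 14 = 26.
The overall nim-sum is X = 26. A row of size p has a winning move iff p XOR X < p (reduce it to p XOR X).
  10: 10 XOR 26 = 16 ≥ 10 — no move.
  30: 30 XOR 26 = 4 < 30 — winning move (to 4).
  14: 14 XOR 26 = 20 ≥ 14 — no move.
That gives 1 winning move.

1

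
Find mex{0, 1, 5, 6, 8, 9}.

2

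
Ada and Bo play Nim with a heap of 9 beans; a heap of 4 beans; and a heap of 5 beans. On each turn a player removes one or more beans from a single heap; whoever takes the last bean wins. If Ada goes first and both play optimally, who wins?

Ada wins

Bitwise XOR of the heap sizes:
  1001  (9)
  0100  (4)
  0101  (5)
  ----
  1000  (8)
The nim-sum is 8 ≠ 0, so this is an N-position: the player to move can win; Ada has a winning move.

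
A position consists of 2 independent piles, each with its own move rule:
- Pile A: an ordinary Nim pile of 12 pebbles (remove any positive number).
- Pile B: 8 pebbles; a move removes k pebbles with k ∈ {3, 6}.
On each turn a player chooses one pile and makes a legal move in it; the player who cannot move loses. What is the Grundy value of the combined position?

Pile A is a plain Nim pile of size 12, so its Grundy value is 12.
Grundy values for pile B (subtraction set {3, 6}):
k:     0  1  2  3  4  5  6  7  8
g(k):  0  0  0  1  1  1  2  2  2
So g(8) = 2.
By the Sprague-Grundy theorem, the Grundy value of a sum of independent games is the XOR of the component values.
Combined value = 12 ⊕ 2 = 14.

14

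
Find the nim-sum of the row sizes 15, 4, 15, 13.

9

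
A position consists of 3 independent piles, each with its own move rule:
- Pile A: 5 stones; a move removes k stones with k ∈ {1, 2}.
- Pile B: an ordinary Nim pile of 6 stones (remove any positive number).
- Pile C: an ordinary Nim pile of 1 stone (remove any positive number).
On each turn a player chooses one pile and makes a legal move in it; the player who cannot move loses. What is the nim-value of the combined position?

5

Build the Grundy sequence for pile A with g(k) = mex{g(k−s) : s ∈ {1, 2}, s ≤ k}:
k:     0  1  2  3  4  5
g(k):  0  1  2  0  1  2
So g(5) = 2.
Pile B is a plain Nim pile of size 6, so its Grundy value is 6.
Pile C is a plain Nim pile of size 1, so its Grundy value is 1.
The value of a disjunctive sum is the nim-sum of the parts.
Combined value = 2 ⊕ 6 ⊕ 1 = 5.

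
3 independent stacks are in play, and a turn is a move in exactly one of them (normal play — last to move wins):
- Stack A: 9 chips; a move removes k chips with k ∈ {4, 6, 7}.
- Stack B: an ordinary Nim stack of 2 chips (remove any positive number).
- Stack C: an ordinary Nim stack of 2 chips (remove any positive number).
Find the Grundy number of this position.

Build the Grundy sequence for stack A with g(k) = mex{g(k−s) : s ∈ {4, 6, 7}, s ≤ k}:
g(0) = mex{} = 0
g(1) = mex{} = 0
g(2) = mex{} = 0
g(3) = mex{} = 0
g(4) = mex{0} = 1
g(5) = mex{0} = 1
g(6) = mex{0} = 1
g(7) = mex{0} = 1
g(8) = mex{0,1} = 2
g(9) = mex{0,1} = 2
So g(9) = 2.
Stack B is a plain Nim stack of size 2, so its Grundy value is 2.
Stack C is a plain Nim stack of size 2, so its Grundy value is 2.
By the Sprague-Grundy theorem, the Grundy value of a sum of independent games is the XOR of the component values.
Combined value = 2 ⊕ 2 ⊕ 2 = 2.

2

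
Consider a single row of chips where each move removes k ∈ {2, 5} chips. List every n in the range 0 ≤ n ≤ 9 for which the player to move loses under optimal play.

Compute g(0), g(1), … for moves {2, 5}:
g(0) = mex{} = 0
g(1) = mex{} = 0
g(2) = mex{0} = 1
g(3) = mex{0} = 1
g(4) = mex{1} = 0
g(5) = mex{0,1} = 2
g(6) = mex{0} = 1
g(7) = mex{1,2} = 0
g(8) = mex{1} = 0
g(9) = mex{0} = 1
The P-positions (g = 0) in 0..9 are 0, 1, 4, 7, 8.

0, 1, 4, 7, 8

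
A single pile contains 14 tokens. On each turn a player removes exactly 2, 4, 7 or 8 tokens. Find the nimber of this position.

Build the Grundy sequence with g(k) = mex{g(k−s) : s ∈ {2, 4, 7, 8}, s ≤ k}:
g(0) = mex{} = 0
g(1) = mex{} = 0
g(2) = mex{0} = 1
g(3) = mex{0} = 1
g(4) = mex{0,1} = 2
g(5) = mex{0,1} = 2
g(6) = mex{1,2} = 0
g(7) = mex{0,1,2} = 3
g(8) = mex{0,2} = 1
g(9) = mex{0,1,2,3} = 4
g(10) = mex{0,1} = 2
g(11) = mex{1,2,3,4} = 0
g(12) = mex{1,2} = 0
g(13) = mex{0,2,4} = 1
g(14) = mex{0,2,3} = 1
So g(14) = 1.

1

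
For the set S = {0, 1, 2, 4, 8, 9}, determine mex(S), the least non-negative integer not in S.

3

The values 0, 1, 2 are all present; 3 is the first non-negative integer missing from the set.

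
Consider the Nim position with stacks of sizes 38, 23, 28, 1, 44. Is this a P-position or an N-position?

P-position

Compute the nim-sum pairwise:
38 ⊕ 23 = 49
49 ⊕ 28 = 45
45 ⊕ 1 = 44
44 ⊕ 44 = 0
The nim-sum is 0, so this is a P-position: the player to move is in a losing position under optimal play.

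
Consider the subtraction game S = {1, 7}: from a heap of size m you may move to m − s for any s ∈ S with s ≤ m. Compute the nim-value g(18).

Grundy values for subtraction set {1, 7}:
k:     0  1  2  3  4  5  6  7  8  9 10 11 12 13 14 15 16 17 18
g(k):  0  1  0  1  0  1  0  1  0  1  0  1  0  1  0  1  0  1  0
So g(18) = 0.

0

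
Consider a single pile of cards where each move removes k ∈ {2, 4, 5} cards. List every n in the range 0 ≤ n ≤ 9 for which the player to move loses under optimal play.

0, 1, 7, 8

Compute g(0), g(1), … for moves {2, 4, 5}:
k:     0  1  2  3  4  5  6  7  8  9
g(k):  0  0  1  1  2  2  3  0  0  1
The P-positions (g = 0) in 0..9 are 0, 1, 7, 8.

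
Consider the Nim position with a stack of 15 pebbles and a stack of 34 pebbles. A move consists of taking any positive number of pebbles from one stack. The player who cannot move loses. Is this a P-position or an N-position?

Compute the nim-sum pairwise:
15 XOR 34 = 45
The nim-sum is 45 ≠ 0, so this is an N-position: the player to move can win.

N-position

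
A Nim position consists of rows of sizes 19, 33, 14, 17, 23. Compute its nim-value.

Write each in binary and XOR column by column:
  010011  (19)
  100001  (33)
  001110  (14)
  010001  (17)
  010111  (23)
  ------
  111010  (58)

58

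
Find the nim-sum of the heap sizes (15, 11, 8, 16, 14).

18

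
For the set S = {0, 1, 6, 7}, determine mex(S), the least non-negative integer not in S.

2

The values 0, 1 are all present; 2 is the first non-negative integer missing from the set.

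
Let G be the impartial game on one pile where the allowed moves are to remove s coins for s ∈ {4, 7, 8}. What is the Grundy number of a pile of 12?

0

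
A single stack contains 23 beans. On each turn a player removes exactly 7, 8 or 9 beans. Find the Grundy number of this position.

1

Grundy values for subtraction set {7, 8, 9}:
k:     0  1  2  3  4  5  6  7  8  9 10 11 12 13 14 15 16 17 18 19 20 21 22 23
g(k):  0  0  0  0  0  0  0  1  1  1  1  1  1  1  2  2  0  0  0  0  0  0  0  1
So g(23) = 1.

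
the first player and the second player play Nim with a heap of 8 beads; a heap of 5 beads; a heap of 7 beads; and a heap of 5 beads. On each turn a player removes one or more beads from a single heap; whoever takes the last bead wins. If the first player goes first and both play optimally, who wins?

the first player wins

Compute the nim-sum pairwise:
8 ^ 5 = 13
13 ^ 7 = 10
10 ^ 5 = 15
The nim-sum is 15 ≠ 0, so this is an N-position: the player to move can win; the first player has a winning move.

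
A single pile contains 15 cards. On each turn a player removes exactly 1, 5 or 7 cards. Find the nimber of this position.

1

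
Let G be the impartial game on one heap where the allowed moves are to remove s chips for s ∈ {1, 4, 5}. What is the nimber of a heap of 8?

Build the Grundy sequence with g(k) = mex{g(k−s) : s ∈ {1, 4, 5}, s ≤ k}:
k:     0  1  2  3  4  5  6  7  8
g(k):  0  1  0  1  2  3  2  3  0
So g(8) = 0.

0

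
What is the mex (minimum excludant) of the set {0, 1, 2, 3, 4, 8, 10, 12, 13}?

5

The values 0, 1, 2, 3, 4 are all present; 5 is the first non-negative integer missing from the set.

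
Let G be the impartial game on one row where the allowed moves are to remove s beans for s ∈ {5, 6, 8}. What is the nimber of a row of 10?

Grundy values for subtraction set {5, 6, 8}:
k:     0  1  2  3  4  5  6  7  8  9 10
g(k):  0  0  0  0  0  1  1  1  1  1  2
So g(10) = 2.

2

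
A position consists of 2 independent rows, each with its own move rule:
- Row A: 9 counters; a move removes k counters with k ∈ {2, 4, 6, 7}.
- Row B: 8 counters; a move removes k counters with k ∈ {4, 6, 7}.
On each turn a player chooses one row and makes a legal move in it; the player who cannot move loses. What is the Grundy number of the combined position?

For row A, compute g(0), g(1), … with moves {2, 4, 6, 7}:
k:     0  1  2  3  4  5  6  7  8  9
g(k):  0  0  1  1  2  2  3  3  4  0
So g(9) = 0.
Grundy values for row B (subtraction set {4, 6, 7}):
k:     0  1  2  3  4  5  6  7  8
g(k):  0  0  0  0  1  1  1  1  2
So g(8) = 2.
By the Sprague-Grundy theorem, the Grundy value of a sum of independent games is the XOR of the component values.
Combined value = 0 ⊕ 2 = 2.

2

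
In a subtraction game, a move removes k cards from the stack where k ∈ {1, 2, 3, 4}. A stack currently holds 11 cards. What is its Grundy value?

1

Grundy values for subtraction set {1, 2, 3, 4}:
k:     0  1  2  3  4  5  6  7  8  9 10 11
g(k):  0  1  2  3  4  0  1  2  3  4  0  1
So g(11) = 1.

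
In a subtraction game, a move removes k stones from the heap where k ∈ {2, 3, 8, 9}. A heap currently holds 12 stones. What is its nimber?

0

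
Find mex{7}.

0

0 is not in the set, so the mex is 0.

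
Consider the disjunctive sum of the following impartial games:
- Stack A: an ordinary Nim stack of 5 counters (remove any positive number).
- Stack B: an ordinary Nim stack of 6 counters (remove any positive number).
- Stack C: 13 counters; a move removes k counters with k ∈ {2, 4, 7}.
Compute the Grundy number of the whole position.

1

Stack A is a plain Nim stack of size 5, so its Grundy value is 5.
Stack B is a plain Nim stack of size 6, so its Grundy value is 6.
For stack C, compute g(0), g(1), … with moves {2, 4, 7}:
g(0) = mex{} = 0
g(1) = mex{} = 0
g(2) = mex{0} = 1
g(3) = mex{0} = 1
g(4) = mex{0,1} = 2
g(5) = mex{0,1} = 2
g(6) = mex{1,2} = 0
g(7) = mex{0,1,2} = 3
g(8) = mex{0,2} = 1
g(9) = mex{1,2,3} = 0
g(10) = mex{0,1} = 2
g(11) = mex{0,2,3} = 1
g(12) = mex{1,2} = 0
g(13) = mex{0,1} = 2
So g(13) = 2.
The value of a disjunctive sum is the nim-sum of the parts.
Combined value = 5 XOR 6 XOR 2 = 1.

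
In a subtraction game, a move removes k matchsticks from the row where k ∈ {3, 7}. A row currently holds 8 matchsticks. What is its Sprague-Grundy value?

2

Grundy values for subtraction set {3, 7}:
k:     0  1  2  3  4  5  6  7  8
g(k):  0  0  0  1  1  1  0  2  2
So g(8) = 2.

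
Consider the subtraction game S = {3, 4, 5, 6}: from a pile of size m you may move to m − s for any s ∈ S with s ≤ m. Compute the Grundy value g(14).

1

Build the Grundy sequence with g(k) = mex{g(k−s) : s ∈ {3, 4, 5, 6}, s ≤ k}:
g(0) = mex{} = 0
g(1) = mex{} = 0
g(2) = mex{} = 0
g(3) = mex{0} = 1
g(4) = mex{0} = 1
g(5) = mex{0} = 1
g(6) = mex{0,1} = 2
g(7) = mex{0,1} = 2
g(8) = mex{0,1} = 2
g(9) = mex{1,2} = 0
g(10) = mex{1,2} = 0
g(11) = mex{1,2} = 0
g(12) = mex{0,2} = 1
g(13) = mex{0,2} = 1
g(14) = mex{0,2} = 1
So g(14) = 1.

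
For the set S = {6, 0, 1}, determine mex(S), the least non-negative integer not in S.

2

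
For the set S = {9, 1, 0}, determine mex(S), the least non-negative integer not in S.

The values 0, 1 are all present; 2 is the first non-negative integer missing from the set.

2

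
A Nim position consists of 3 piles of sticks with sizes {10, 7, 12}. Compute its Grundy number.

1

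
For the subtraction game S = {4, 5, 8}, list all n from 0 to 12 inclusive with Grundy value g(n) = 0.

0, 1, 2, 3, 12

Grundy values for subtraction set {4, 5, 8}:
k:     0  1  2  3  4  5  6  7  8  9 10 11 12
g(k):  0  0  0  0  1  1  1  1  2  2  2  2  0
The P-positions (g = 0) in 0..12 are 0, 1, 2, 3, 12.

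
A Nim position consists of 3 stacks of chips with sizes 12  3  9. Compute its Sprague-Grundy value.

6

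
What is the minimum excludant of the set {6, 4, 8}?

0

0 is not in the set, so the mex is 0.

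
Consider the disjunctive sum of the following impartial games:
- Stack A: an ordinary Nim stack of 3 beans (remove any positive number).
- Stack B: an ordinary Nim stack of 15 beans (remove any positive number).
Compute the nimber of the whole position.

12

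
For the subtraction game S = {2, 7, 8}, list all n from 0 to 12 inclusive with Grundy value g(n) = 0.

Grundy values for subtraction set {2, 7, 8}:
g(0) = mex{} = 0
g(1) = mex{} = 0
g(2) = mex{0} = 1
g(3) = mex{0} = 1
g(4) = mex{1} = 0
g(5) = mex{1} = 0
g(6) = mex{0} = 1
g(7) = mex{0} = 1
g(8) = mex{0,1} = 2
g(9) = mex{0,1} = 2
g(10) = mex{1,2} = 0
g(11) = mex{0,1,2} = 3
g(12) = mex{0} = 1
The P-positions (g = 0) in 0..12 are 0, 1, 4, 5, 10.

0, 1, 4, 5, 10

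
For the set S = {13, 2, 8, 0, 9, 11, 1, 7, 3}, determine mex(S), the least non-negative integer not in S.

4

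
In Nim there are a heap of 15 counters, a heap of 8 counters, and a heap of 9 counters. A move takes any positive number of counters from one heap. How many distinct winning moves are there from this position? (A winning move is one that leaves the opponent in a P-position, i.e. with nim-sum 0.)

3

Compute the nim-sum pairwise:
15 ⊕ 8 = 7
7 ⊕ 9 = 14
The overall nim-sum is X = 14. A heap of size p has a winning move iff p XOR X < p (reduce it to p XOR X).
  15: 15 XOR 14 = 1 < 15 — winning move (to 1).
  8: 8 XOR 14 = 6 < 8 — winning move (to 6).
  9: 9 XOR 14 = 7 < 9 — winning move (to 7).
That gives 3 winning moves.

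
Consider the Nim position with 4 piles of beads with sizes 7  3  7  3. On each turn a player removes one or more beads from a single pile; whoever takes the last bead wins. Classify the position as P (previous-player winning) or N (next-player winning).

P-position

Nim-sum: 7 ⊕ 3 ⊕ 7 ⊕ 3 = 0.
The nim-sum is 0, so this is a P-position: the player to move is in a losing position under optimal play.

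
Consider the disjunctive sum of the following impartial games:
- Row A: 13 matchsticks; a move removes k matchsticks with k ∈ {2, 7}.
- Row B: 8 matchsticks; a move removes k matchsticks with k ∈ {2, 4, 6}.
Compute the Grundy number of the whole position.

Build the Grundy sequence for row A with g(k) = mex{g(k−s) : s ∈ {2, 7}, s ≤ k}:
g(0) = mex{} = 0
g(1) = mex{} = 0
g(2) = mex{0} = 1
g(3) = mex{0} = 1
g(4) = mex{1} = 0
g(5) = mex{1} = 0
g(6) = mex{0} = 1
g(7) = mex{0} = 1
g(8) = mex{0,1} = 2
g(9) = mex{1} = 0
g(10) = mex{1,2} = 0
g(11) = mex{0} = 1
g(12) = mex{0} = 1
g(13) = mex{1} = 0
So g(13) = 0.
Build the Grundy sequence for row B with g(k) = mex{g(k−s) : s ∈ {2, 4, 6}, s ≤ k}:
g(0) = mex{} = 0
g(1) = mex{} = 0
g(2) = mex{0} = 1
g(3) = mex{0} = 1
g(4) = mex{0,1} = 2
g(5) = mex{0,1} = 2
g(6) = mex{0,1,2} = 3
g(7) = mex{0,1,2} = 3
g(8) = mex{1,2,3} = 0
So g(8) = 0.
The value of a disjunctive sum is the nim-sum of the parts.
Combined value = 0 ⊕ 0 = 0.

0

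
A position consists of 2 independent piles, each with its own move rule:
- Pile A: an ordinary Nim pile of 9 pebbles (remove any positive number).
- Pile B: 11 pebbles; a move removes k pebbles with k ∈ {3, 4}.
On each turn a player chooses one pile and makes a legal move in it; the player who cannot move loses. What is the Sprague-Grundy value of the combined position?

8

Pile A is a plain Nim pile of size 9, so its Grundy value is 9.
Build the Grundy sequence for pile B with g(k) = mex{g(k−s) : s ∈ {3, 4}, s ≤ k}:
g(0) = mex{} = 0
g(1) = mex{} = 0
g(2) = mex{} = 0
g(3) = mex{0} = 1
g(4) = mex{0} = 1
g(5) = mex{0} = 1
g(6) = mex{0,1} = 2
g(7) = mex{1} = 0
g(8) = mex{1} = 0
g(9) = mex{1,2} = 0
g(10) = mex{0,2} = 1
g(11) = mex{0} = 1
So g(11) = 1.
The value of a disjunctive sum is the nim-sum of the parts.
Combined value = 9 XOR 1 = 8.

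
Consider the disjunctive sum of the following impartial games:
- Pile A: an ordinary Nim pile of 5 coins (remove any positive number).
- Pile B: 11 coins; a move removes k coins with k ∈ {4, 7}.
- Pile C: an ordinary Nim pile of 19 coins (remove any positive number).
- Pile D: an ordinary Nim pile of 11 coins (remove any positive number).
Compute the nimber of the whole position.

Pile A is a plain Nim pile of size 5, so its Grundy value is 5.
Build the Grundy sequence for pile B with g(k) = mex{g(k−s) : s ∈ {4, 7}, s ≤ k}:
g(0) = mex{} = 0
g(1) = mex{} = 0
g(2) = mex{} = 0
g(3) = mex{} = 0
g(4) = mex{0} = 1
g(5) = mex{0} = 1
g(6) = mex{0} = 1
g(7) = mex{0} = 1
g(8) = mex{0,1} = 2
g(9) = mex{0,1} = 2
g(10) = mex{0,1} = 2
g(11) = mex{1} = 0
So g(11) = 0.
Pile C is a plain Nim pile of size 19, so its Grundy value is 19.
Pile D is a plain Nim pile of size 11, so its Grundy value is 11.
The value of a disjunctive sum is the nim-sum of the parts.
Combined value = 5 ⊕ 0 ⊕ 19 ⊕ 11 = 29.

29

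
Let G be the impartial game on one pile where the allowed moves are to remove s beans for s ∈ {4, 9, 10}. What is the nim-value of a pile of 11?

Grundy values for subtraction set {4, 9, 10}:
k:     0  1  2  3  4  5  6  7  8  9 10 11
g(k):  0  0  0  0  1  1  1  1  0  2  2  2
So g(11) = 2.

2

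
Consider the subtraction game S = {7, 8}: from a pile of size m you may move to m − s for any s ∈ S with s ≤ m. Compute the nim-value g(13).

Build the Grundy sequence with g(k) = mex{g(k−s) : s ∈ {7, 8}, s ≤ k}:
k:     0  1  2  3  4  5  6  7  8  9 10 11 12 13
g(k):  0  0  0  0  0  0  0  1  1  1  1  1  1  1
So g(13) = 1.

1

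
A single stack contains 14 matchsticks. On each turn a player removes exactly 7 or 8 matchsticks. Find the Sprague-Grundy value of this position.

2

Grundy values for subtraction set {7, 8}:
k:     0  1  2  3  4  5  6  7  8  9 10 11 12 13 14
g(k):  0  0  0  0  0  0  0  1  1  1  1  1  1  1  2
So g(14) = 2.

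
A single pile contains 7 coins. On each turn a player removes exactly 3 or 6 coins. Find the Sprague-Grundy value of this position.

2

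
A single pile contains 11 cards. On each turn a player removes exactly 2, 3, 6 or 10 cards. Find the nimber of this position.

1

Build the Grundy sequence with g(k) = mex{g(k−s) : s ∈ {2, 3, 6, 10}, s ≤ k}:
g(0) = mex{} = 0
g(1) = mex{} = 0
g(2) = mex{0} = 1
g(3) = mex{0} = 1
g(4) = mex{0,1} = 2
g(5) = mex{1} = 0
g(6) = mex{0,1,2} = 3
g(7) = mex{0,2} = 1
g(8) = mex{0,1,3} = 2
g(9) = mex{1,3} = 0
g(10) = mex{0,1,2} = 3
g(11) = mex{0,2} = 1
So g(11) = 1.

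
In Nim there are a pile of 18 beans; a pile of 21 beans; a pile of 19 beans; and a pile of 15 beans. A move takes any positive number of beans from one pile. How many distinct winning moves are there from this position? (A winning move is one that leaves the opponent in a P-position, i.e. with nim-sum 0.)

3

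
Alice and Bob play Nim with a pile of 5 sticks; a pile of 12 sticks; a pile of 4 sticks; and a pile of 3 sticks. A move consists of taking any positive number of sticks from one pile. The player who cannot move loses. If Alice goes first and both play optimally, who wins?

Compute the nim-sum pairwise:
5 XOR 12 = 9
9 XOR 4 = 13
13 XOR 3 = 14
The nim-sum is 14 ≠ 0, so this is an N-position: the player to move can win; Alice has a winning move.

Alice wins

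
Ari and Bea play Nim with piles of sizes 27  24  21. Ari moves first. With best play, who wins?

Ari wins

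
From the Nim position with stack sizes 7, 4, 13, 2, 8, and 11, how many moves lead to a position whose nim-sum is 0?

3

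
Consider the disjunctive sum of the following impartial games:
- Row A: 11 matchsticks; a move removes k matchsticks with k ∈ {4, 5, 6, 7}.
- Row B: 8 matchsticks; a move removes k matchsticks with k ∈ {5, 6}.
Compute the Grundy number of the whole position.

Grundy values for row A (subtraction set {4, 5, 6, 7}):
k:     0  1  2  3  4  5  6  7  8  9 10 11
g(k):  0  0  0  0  1  1  1  1  2  2  2  0
So g(11) = 0.
Build the Grundy sequence for row B with g(k) = mex{g(k−s) : s ∈ {5, 6}, s ≤ k}:
k:     0  1  2  3  4  5  6  7  8
g(k):  0  0  0  0  0  1  1  1  1
So g(8) = 1.
By the Sprague-Grundy theorem, the Grundy value of a sum of independent games is the XOR of the component values.
Combined value = 0 ⊕ 1 = 1.

1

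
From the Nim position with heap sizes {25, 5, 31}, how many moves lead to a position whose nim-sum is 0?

1

Bitwise XOR of the heap sizes:
  11001  (25)
  00101  (5)
  11111  (31)
  -----
  00011  (3)
The overall nim-sum is X = 3. A heap of size p has a winning move iff p XOR X < p (reduce it to p XOR X).
  25: 25 XOR 3 = 26 ≥ 25 — no move.
  5: 5 XOR 3 = 6 ≥ 5 — no move.
  31: 31 XOR 3 = 28 < 31 — winning move (to 28).
That gives 1 winning move.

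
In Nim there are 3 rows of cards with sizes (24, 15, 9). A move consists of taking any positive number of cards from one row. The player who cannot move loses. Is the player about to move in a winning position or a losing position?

Winning position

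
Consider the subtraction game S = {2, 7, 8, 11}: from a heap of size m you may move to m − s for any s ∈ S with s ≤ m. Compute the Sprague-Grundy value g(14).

Build the Grundy sequence with g(k) = mex{g(k−s) : s ∈ {2, 7, 8, 11}, s ≤ k}:
k:     0  1  2  3  4  5  6  7  8  9 10 11 12 13 14
g(k):  0  0  1  1  0  0  1  1  2  2  0  3  1  2  0
So g(14) = 0.

0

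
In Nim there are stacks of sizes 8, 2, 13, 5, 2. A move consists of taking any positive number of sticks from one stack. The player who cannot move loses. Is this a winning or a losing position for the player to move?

Losing position

Write each in binary and XOR column by column:
  1000  (8)
  0010  (2)
  1101  (13)
  0101  (5)
  0010  (2)
  ----
  0000  (0)
The nim-sum is 0, so this is a P-position: the player to move is in a losing position under optimal play.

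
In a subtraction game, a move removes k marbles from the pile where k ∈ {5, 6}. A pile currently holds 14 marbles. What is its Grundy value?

0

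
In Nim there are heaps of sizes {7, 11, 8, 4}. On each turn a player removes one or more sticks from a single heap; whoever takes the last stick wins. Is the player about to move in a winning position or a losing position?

Nim-sum: 7 ⊕ 11 ⊕ 8 ⊕ 4 = 0.
The nim-sum is 0, so this is a P-position: the player to move is in a losing position under optimal play.

Losing position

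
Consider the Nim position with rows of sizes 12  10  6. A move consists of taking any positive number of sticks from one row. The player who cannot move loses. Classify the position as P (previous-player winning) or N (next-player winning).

P-position

Compute the nim-sum pairwise:
12 ⊕ 10 = 6
6 ⊕ 6 = 0
The nim-sum is 0, so this is a P-position: the player to move is in a losing position under optimal play.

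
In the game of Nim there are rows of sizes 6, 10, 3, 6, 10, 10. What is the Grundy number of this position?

9

Compute the nim-sum pairwise:
6 XOR 10 = 12
12 XOR 3 = 15
15 XOR 6 = 9
9 XOR 10 = 3
3 XOR 10 = 9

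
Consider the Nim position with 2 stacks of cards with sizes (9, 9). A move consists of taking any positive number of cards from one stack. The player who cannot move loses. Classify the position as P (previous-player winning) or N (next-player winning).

Bitwise XOR of the heap sizes:
  1001  (9)
  1001  (9)
  ----
  0000  (0)
The nim-sum is 0, so this is a P-position: the player to move is in a losing position under optimal play.

P-position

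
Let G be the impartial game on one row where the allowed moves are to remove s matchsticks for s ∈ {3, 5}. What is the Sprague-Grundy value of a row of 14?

2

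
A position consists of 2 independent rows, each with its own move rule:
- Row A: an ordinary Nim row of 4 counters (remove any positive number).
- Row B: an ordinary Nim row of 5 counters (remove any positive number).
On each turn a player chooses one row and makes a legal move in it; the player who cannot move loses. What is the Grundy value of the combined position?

1

Row A is a plain Nim row of size 4, so its Grundy value is 4.
Row B is a plain Nim row of size 5, so its Grundy value is 5.
By the Sprague-Grundy theorem, the Grundy value of a sum of independent games is the XOR of the component values.
Combined value = 4 ⊕ 5 = 1.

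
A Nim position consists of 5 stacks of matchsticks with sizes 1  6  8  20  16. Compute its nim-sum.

11

Compute the nim-sum pairwise:
1 ^ 6 = 7
7 ^ 8 = 15
15 ^ 20 = 27
27 ^ 16 = 11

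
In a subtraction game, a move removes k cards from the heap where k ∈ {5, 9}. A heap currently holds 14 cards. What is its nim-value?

Build the Grundy sequence with g(k) = mex{g(k−s) : s ∈ {5, 9}, s ≤ k}:
k:     0  1  2  3  4  5  6  7  8  9 10 11 12 13 14
g(k):  0  0  0  0  0  1  1  1  1  1  2  2  2  2  0
So g(14) = 0.

0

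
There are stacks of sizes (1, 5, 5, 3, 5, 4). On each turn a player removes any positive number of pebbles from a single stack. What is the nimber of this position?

3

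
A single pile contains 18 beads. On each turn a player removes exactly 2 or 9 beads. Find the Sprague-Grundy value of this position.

Compute g(0), g(1), … for moves {2, 9}:
k:     0  1  2  3  4  5  6  7  8  9 10 11 12 13 14 15 16 17 18
g(k):  0  0  1  1  0  0  1  1  0  2  1  0  0  1  1  0  0  1  1
So g(18) = 1.

1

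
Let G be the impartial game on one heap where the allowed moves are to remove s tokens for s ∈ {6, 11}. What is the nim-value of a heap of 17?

Grundy values for subtraction set {6, 11}:
k:     0  1  2  3  4  5  6  7  8  9 10 11 12 13 14 15 16 17
g(k):  0  0  0  0  0  0  1  1  1  1  1  1  2  2  2  2  2  0
So g(17) = 0.

0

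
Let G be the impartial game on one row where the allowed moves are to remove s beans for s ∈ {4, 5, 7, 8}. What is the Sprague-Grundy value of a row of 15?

Build the Grundy sequence with g(k) = mex{g(k−s) : s ∈ {4, 5, 7, 8}, s ≤ k}:
k:     0  1  2  3  4  5  6  7  8  9 10 11 12 13 14 15
g(k):  0  0  0  0  1  1  1  1  2  2  2  2  0  0  0  0
So g(15) = 0.

0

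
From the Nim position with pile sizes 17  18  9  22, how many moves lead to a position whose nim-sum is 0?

3

Write each in binary and XOR column by column:
  10001  (17)
  10010  (18)
  01001  (9)
  10110  (22)
  -----
  11100  (28)
The overall nim-sum is X = 28. A pile of size p has a winning move iff p XOR X < p (reduce it to p XOR X).
  17: 17 XOR 28 = 13 < 17 — winning move (to 13).
  18: 18 XOR 28 = 14 < 18 — winning move (to 14).
  9: 9 XOR 28 = 21 ≥ 9 — no move.
  22: 22 XOR 28 = 10 < 22 — winning move (to 10).
That gives 3 winning moves.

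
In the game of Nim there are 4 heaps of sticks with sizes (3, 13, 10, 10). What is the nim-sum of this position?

14

Bitwise XOR of the heap sizes:
  0011  (3)
  1101  (13)
  1010  (10)
  1010  (10)
  ----
  1110  (14)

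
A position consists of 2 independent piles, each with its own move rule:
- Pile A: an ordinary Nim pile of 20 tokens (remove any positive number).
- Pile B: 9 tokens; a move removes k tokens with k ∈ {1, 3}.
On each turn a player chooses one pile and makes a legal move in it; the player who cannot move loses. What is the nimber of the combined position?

Pile A is a plain Nim pile of size 20, so its Grundy value is 20.
For pile B, compute g(0), g(1), … with moves {1, 3}:
k:     0  1  2  3  4  5  6  7  8  9
g(k):  0  1  0  1  0  1  0  1  0  1
So g(9) = 1.
The value of a disjunctive sum is the nim-sum of the parts.
Combined value = 20 XOR 1 = 21.

21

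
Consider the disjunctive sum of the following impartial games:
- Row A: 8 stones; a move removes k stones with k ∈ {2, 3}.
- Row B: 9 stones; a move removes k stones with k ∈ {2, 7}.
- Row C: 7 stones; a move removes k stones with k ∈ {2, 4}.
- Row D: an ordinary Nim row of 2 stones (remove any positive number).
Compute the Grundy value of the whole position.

Grundy values for row A (subtraction set {2, 3}):
k:     0  1  2  3  4  5  6  7  8
g(k):  0  0  1  1  2  0  0  1  1
So g(8) = 1.
For row B, compute g(0), g(1), … with moves {2, 7}:
g(0) = mex{} = 0
g(1) = mex{} = 0
g(2) = mex{0} = 1
g(3) = mex{0} = 1
g(4) = mex{1} = 0
g(5) = mex{1} = 0
g(6) = mex{0} = 1
g(7) = mex{0} = 1
g(8) = mex{0,1} = 2
g(9) = mex{1} = 0
So g(9) = 0.
For row C, compute g(0), g(1), … with moves {2, 4}:
k:     0  1  2  3  4  5  6  7
g(k):  0  0  1  1  2  2  0  0
So g(7) = 0.
Row D is a plain Nim row of size 2, so its Grundy value is 2.
By the Sprague-Grundy theorem, the Grundy value of a sum of independent games is the XOR of the component values.
Combined value = 1 XOR 0 XOR 0 XOR 2 = 3.

3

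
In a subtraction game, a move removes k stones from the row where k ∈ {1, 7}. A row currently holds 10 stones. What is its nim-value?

Grundy values for subtraction set {1, 7}:
k:     0  1  2  3  4  5  6  7  8  9 10
g(k):  0  1  0  1  0  1  0  1  0  1  0
So g(10) = 0.

0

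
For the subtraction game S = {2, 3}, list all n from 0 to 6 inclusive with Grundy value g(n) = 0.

0, 1, 5, 6

Build the Grundy sequence with g(k) = mex{g(k−s) : s ∈ {2, 3}, s ≤ k}:
g(0) = mex{} = 0
g(1) = mex{} = 0
g(2) = mex{0} = 1
g(3) = mex{0} = 1
g(4) = mex{0,1} = 2
g(5) = mex{1} = 0
g(6) = mex{1,2} = 0
The P-positions (g = 0) in 0..6 are 0, 1, 5, 6.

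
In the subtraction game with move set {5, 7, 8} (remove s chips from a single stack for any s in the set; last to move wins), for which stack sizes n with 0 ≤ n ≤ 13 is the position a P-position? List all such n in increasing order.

0, 1, 2, 3, 4, 13

Build the Grundy sequence with g(k) = mex{g(k−s) : s ∈ {5, 7, 8}, s ≤ k}:
g(0) = mex{} = 0
g(1) = mex{} = 0
g(2) = mex{} = 0
g(3) = mex{} = 0
g(4) = mex{} = 0
g(5) = mex{0} = 1
g(6) = mex{0} = 1
g(7) = mex{0} = 1
g(8) = mex{0} = 1
g(9) = mex{0} = 1
g(10) = mex{0,1} = 2
g(11) = mex{0,1} = 2
g(12) = mex{0,1} = 2
g(13) = mex{1} = 0
The P-positions (g = 0) in 0..13 are 0, 1, 2, 3, 4, 13.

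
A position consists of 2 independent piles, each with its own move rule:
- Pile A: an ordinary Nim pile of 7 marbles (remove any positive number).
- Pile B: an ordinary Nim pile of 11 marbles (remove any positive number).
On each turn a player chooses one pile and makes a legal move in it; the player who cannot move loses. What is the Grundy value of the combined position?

Pile A is a plain Nim pile of size 7, so its Grundy value is 7.
Pile B is a plain Nim pile of size 11, so its Grundy value is 11.
The value of a disjunctive sum is the nim-sum of the parts.
Combined value = 7 ⊕ 11 = 12.

12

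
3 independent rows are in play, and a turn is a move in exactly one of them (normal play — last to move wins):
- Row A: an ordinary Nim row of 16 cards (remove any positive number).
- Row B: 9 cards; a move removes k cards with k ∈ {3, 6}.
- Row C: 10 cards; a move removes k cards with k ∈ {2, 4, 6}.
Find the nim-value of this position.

17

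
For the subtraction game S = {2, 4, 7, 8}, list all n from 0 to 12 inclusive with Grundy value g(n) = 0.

0, 1, 6, 11, 12

Build the Grundy sequence with g(k) = mex{g(k−s) : s ∈ {2, 4, 7, 8}, s ≤ k}:
g(0) = mex{} = 0
g(1) = mex{} = 0
g(2) = mex{0} = 1
g(3) = mex{0} = 1
g(4) = mex{0,1} = 2
g(5) = mex{0,1} = 2
g(6) = mex{1,2} = 0
g(7) = mex{0,1,2} = 3
g(8) = mex{0,2} = 1
g(9) = mex{0,1,2,3} = 4
g(10) = mex{0,1} = 2
g(11) = mex{1,2,3,4} = 0
g(12) = mex{1,2} = 0
The P-positions (g = 0) in 0..12 are 0, 1, 6, 11, 12.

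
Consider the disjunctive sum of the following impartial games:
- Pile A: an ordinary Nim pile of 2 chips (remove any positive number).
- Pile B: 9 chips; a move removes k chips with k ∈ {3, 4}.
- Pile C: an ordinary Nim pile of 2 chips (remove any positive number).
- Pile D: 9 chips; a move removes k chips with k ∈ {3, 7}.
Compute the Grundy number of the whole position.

1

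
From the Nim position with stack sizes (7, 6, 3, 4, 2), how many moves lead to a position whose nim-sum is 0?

3

Nim-sum: 7 ⊕ 6 ⊕ 3 ⊕ 4 ⊕ 2 = 4.
The overall nim-sum is X = 4. A stack of size p has a winning move iff p XOR X < p (reduce it to p XOR X).
  7: 7 XOR 4 = 3 < 7 — winning move (to 3).
  6: 6 XOR 4 = 2 < 6 — winning move (to 2).
  3: 3 XOR 4 = 7 ≥ 3 — no move.
  4: 4 XOR 4 = 0 < 4 — winning move (to 0).
  2: 2 XOR 4 = 6 ≥ 2 — no move.
That gives 3 winning moves.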